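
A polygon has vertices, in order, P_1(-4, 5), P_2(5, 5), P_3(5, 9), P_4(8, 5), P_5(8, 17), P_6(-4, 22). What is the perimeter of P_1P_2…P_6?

|P_1P_2| = √((9)² + (0)²) = √81 = 9
|P_2P_3| = √((0)² + (4)²) = √16 = 4
|P_3P_4| = √((3)² + (-4)²) = √25 = 5
|P_4P_5| = √((0)² + (12)²) = √144 = 12
|P_5P_6| = √((-12)² + (5)²) = √169 = 13
|P_6P_1| = √((0)² + (-17)²) = √289 = 17
Perimeter = 9 + 4 + 5 + 12 + 13 + 17 = 60.

60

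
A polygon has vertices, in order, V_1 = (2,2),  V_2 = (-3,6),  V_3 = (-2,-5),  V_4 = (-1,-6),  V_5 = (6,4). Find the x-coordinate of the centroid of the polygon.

Apply the surveyor's formula. First the cross-terms c_i = x_i·y_{i+1} − x_{i+1}·y_i:
  18, 27, 7, 32, 4  ⇒  2A = 88, A = 44.
Then Σ (x_i + x_{i+1})·c_i = 18, so x̄ = 18 / (6·44) = 3/44.

3/44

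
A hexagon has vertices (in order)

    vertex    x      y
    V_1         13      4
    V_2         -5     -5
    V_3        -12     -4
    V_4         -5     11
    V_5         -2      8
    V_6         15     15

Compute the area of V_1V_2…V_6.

Cross-terms: -45, -40, -152, -18, -150, -135  ⇒  Σ = -540
Area = |Σ|/2 = 270.

270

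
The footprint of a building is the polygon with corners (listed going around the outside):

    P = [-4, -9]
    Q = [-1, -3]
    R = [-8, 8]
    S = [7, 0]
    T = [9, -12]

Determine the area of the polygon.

149

Apply the shoelace (surveyor's) formula: 2A = Σ (x_i·y_{i+1} − x_{i+1}·y_i), indices taken mod 5.
Σ = (3) + (-32) + (-56) + (-84) + (-129) = -298
Area = |Σ|/2 = 149.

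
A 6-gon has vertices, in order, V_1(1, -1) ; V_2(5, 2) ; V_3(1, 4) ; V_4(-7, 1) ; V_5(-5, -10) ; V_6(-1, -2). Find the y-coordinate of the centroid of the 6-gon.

-106/99

Apply the surveyor's formula. First the cross-terms c_i = x_i·y_{i+1} − x_{i+1}·y_i:
  7, 18, 29, 75, 0, 3  ⇒  2A = 132, A = 66.
Then Σ (y_i + y_{i+1})·c_i = -424, so ȳ = -424 / (6·66) = -106/99.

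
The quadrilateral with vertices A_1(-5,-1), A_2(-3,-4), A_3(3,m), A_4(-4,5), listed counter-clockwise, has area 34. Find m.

The doubled signed area Σ (x_i y_{i+1} − x_{i+1} y_i) is linear in m.
With m=0 it equals 73; the coefficient of m is 1 (from the two edges through A_3).
So 1·m + 73 = 2·34 = 68 ⇒ m = -5.

-5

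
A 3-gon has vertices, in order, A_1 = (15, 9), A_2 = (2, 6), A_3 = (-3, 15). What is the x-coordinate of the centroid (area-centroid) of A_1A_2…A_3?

14/3

Apply the surveyor's formula. First the cross-terms c_i = x_i·y_{i+1} − x_{i+1}·y_i:
  72, 48, -252  ⇒  2A = -132, A = -66.
Then Σ (x_i + x_{i+1})·c_i = -1848, so x̄ = -1848 / (6·(-66)) = 14/3.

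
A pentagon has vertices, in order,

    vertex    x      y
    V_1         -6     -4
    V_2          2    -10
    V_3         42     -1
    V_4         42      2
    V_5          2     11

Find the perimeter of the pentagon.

112

|V_1V_2| = √((8)² + (-6)²) = √100 = 10
|V_2V_3| = √((40)² + (9)²) = √1681 = 41
|V_3V_4| = √((0)² + (3)²) = √9 = 3
|V_4V_5| = √((-40)² + (9)²) = √1681 = 41
|V_5V_1| = √((-8)² + (-15)²) = √289 = 17
Perimeter = 10 + 41 + 3 + 41 + 17 = 112.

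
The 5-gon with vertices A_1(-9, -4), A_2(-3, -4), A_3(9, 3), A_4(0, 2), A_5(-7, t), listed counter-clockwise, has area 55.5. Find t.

Write out the shoelace sum; only the two edges meeting at A_5 involve t:
2·Area = [(0·t − (-7)·2) + ((-7)·(-4) − (-9)·t)] + 69
       = 9·t + 111 = 111
⇒ t = 0.

0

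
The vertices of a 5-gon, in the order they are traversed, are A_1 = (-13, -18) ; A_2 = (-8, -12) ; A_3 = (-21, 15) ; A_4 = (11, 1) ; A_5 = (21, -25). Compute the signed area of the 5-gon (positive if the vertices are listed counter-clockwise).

Apply the shoelace (surveyor's) formula: 2A = Σ (x_i·y_{i+1} − x_{i+1}·y_i), indices taken mod 5.
Σ = (12) + (-372) + (-186) + (-296) + (-703) = -1545
Signed area = Σ/2 = -772.5 (negative ⇒ clockwise traversal).

-772.5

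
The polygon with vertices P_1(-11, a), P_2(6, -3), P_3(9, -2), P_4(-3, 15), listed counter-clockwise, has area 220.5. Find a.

The doubled signed area Σ (x_i y_{i+1} − x_{i+1} y_i) is linear in a.
With a=0 it equals 342; the coefficient of a is -9 (from the two edges through P_1).
So -9·a + 342 = 2·220.5 = 441 ⇒ a = -11.

-11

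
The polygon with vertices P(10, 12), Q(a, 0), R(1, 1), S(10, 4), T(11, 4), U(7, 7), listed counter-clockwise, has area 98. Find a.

The doubled signed area Σ (x_i y_{i+1} − x_{i+1} y_i) is linear in a.
With a=0 it equals 53; the coefficient of a is -11 (from the two edges through Q).
So -11·a + 53 = 2·98 = 196 ⇒ a = -13.

-13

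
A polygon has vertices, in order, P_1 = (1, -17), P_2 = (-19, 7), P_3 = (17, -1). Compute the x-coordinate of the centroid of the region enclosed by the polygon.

-1/3

Apply the shoelace (surveyor's) formula. First the cross-terms c_i = x_i·y_{i+1} − x_{i+1}·y_i:
  -316, -100, -288  ⇒  2A = -704, A = -352.
Then Σ (x_i + x_{i+1})·c_i = 704, so x̄ = 704 / (6·(-352)) = -1/3.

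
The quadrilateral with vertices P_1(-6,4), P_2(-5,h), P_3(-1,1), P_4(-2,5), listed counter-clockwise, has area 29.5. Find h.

The doubled signed area Σ (x_i y_{i+1} − x_{i+1} y_i) is linear in h.
With h=0 it equals 34; the coefficient of h is -5 (from the two edges through P_2).
So -5·h + 34 = 2·29.5 = 59 ⇒ h = -5.

-5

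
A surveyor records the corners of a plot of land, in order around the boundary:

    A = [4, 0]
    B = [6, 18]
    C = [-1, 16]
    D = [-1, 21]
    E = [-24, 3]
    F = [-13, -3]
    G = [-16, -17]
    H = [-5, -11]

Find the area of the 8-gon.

550.5

Apply Gauss's area formula: 2A = Σ (x_i·y_{i+1} − x_{i+1}·y_i), indices taken mod 8.
A→B: (4)(18) − (6)(0) = 72
B→C: (6)(16) − (-1)(18) = 114
C→D: (-1)(21) − (-1)(16) = -5
D→E: (-1)(3) − (-24)(21) = 501
E→F: (-24)(-3) − (-13)(3) = 111
F→G: (-13)(-17) − (-16)(-3) = 173
G→H: (-16)(-11) − (-5)(-17) = 91
H→A: (-5)(0) − (4)(-11) = 44
Σ = 1101
Area = |Σ|/2 = 550.5.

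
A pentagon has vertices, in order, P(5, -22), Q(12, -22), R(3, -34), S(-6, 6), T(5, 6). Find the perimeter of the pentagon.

102

|PQ| = √((7)² + (0)²) = √49 = 7
|QR| = √((-9)² + (-12)²) = √225 = 15
|RS| = √((-9)² + (40)²) = √1681 = 41
|ST| = √((11)² + (0)²) = √121 = 11
|TP| = √((0)² + (-28)²) = √784 = 28
Perimeter = 7 + 15 + 41 + 11 + 28 = 102.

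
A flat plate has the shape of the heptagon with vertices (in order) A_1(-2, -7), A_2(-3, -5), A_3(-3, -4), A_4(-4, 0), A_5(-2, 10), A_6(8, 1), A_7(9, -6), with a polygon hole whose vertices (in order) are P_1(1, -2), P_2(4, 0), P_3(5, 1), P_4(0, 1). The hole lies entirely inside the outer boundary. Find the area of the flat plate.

134

Outer boundary:
Apply the surveyor's formula: 2A = Σ (x_i·y_{i+1} − x_{i+1}·y_i), indices taken mod 7.
Cross-terms: -11, -3, -16, -40, -82, -57, -75  ⇒  Σ = -284
Area = |Σ|/2 = 142.
Hole:
Cross-terms: 8, 4, 5, -1  ⇒  Σ = 16
Area = |Σ|/2 = 8.
Net area = 142 − 8 = 134.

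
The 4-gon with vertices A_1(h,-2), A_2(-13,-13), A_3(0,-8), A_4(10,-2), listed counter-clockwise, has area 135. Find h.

The doubled signed area Σ (x_i y_{i+1} − x_{i+1} y_i) is linear in h.
With h=0 it equals 138; the coefficient of h is -11 (from the two edges through A_1).
So -11·h + 138 = 2·135 = 270 ⇒ h = -12.

-12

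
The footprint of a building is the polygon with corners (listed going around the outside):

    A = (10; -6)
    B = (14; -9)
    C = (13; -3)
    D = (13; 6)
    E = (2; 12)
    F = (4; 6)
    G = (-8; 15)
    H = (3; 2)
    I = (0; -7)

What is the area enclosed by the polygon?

Cross-terms: -6, 75, 117, 144, -36, 108, -61, -21, 70  ⇒  Σ = 390
Area = |Σ|/2 = 195.

195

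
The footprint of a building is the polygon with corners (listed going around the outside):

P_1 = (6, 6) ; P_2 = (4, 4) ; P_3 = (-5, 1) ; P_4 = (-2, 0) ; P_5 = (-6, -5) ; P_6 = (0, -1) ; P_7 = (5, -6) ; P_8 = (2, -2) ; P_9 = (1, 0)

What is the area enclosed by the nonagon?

28.5

Apply the shoelace (surveyor's) formula: 2A = Σ (x_i·y_{i+1} − x_{i+1}·y_i), indices taken mod 9.
Σ = (0) + (24) + (2) + (10) + (6) + (5) + (2) + (2) + (6) = 57
Area = |Σ|/2 = 28.5.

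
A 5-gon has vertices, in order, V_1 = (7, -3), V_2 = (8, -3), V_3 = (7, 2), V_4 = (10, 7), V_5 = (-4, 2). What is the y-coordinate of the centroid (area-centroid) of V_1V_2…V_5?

128/69

Apply the shoelace (surveyor's) formula. First the cross-terms c_i = x_i·y_{i+1} − x_{i+1}·y_i:
  3, 37, 29, 48, -2  ⇒  2A = 115, A = 57.5.
Then Σ (y_i + y_{i+1})·c_i = 640, so ȳ = 640 / (6·57.5) = 128/69.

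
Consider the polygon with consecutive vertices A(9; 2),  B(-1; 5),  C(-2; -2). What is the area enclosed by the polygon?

Σ = (47) + (12) + (14) = 73
Area = |Σ|/2 = 36.5.

36.5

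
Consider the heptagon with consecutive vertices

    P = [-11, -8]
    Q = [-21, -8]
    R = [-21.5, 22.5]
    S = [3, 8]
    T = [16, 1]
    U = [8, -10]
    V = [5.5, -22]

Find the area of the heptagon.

832

Apply the surveyor's formula: 2A = Σ (x_i·y_{i+1} − x_{i+1}·y_i), indices taken mod 7.
P→Q: (-11)(-8) − (-21)(-8) = -80
Q→R: (-21)(22.5) − (-21.5)(-8) = -644.5
R→S: (-21.5)(8) − (3)(22.5) = -239.5
S→T: (3)(1) − (16)(8) = -125
T→U: (16)(-10) − (8)(1) = -168
U→V: (8)(-22) − (5.5)(-10) = -121
V→P: (5.5)(-8) − (-11)(-22) = -286
Σ = -1664
Area = |Σ|/2 = 832.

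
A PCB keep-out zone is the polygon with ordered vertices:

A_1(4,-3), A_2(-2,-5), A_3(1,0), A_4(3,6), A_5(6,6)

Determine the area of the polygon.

Apply the shoelace (surveyor's) formula: 2A = Σ (x_i·y_{i+1} − x_{i+1}·y_i), indices taken mod 5.
A_1→A_2: (4)(-5) − (-2)(-3) = -26
A_2→A_3: (-2)(0) − (1)(-5) = 5
A_3→A_4: (1)(6) − (3)(0) = 6
A_4→A_5: (3)(6) − (6)(6) = -18
A_5→A_1: (6)(-3) − (4)(6) = -42
Σ = -75
Area = |Σ|/2 = 37.5.

37.5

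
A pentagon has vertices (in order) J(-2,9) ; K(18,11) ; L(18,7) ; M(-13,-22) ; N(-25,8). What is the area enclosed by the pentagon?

712

J→K: (-2)(11) − (18)(9) = -184
K→L: (18)(7) − (18)(11) = -72
L→M: (18)(-22) − (-13)(7) = -305
M→N: (-13)(8) − (-25)(-22) = -654
N→J: (-25)(9) − (-2)(8) = -209
Σ = -1424
Area = |Σ|/2 = 712.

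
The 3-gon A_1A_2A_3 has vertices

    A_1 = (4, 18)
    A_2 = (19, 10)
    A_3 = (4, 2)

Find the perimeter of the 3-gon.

|A_1A_2| = √((15)² + (-8)²) = √289 = 17
|A_2A_3| = √((-15)² + (-8)²) = √289 = 17
|A_3A_1| = √((0)² + (16)²) = √256 = 16
Perimeter = 17 + 17 + 16 = 50.

50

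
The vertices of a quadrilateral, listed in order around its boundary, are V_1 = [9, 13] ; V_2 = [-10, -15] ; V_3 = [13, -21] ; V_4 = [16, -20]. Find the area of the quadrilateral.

Apply the shoelace formula: 2A = Σ (x_i·y_{i+1} − x_{i+1}·y_i), indices taken mod 4.
V_1→V_2: (9)(-15) − (-10)(13) = -5
V_2→V_3: (-10)(-21) − (13)(-15) = 405
V_3→V_4: (13)(-20) − (16)(-21) = 76
V_4→V_1: (16)(13) − (9)(-20) = 388
Σ = 864
Area = |Σ|/2 = 432.

432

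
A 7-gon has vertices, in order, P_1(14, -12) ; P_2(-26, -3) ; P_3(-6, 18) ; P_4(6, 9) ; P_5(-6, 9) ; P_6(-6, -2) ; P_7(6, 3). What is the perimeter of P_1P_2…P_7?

|P_1P_2| = √((-40)² + (9)²) = √1681 = 41
|P_2P_3| = √((20)² + (21)²) = √841 = 29
|P_3P_4| = √((12)² + (-9)²) = √225 = 15
|P_4P_5| = √((-12)² + (0)²) = √144 = 12
|P_5P_6| = √((0)² + (-11)²) = √121 = 11
|P_6P_7| = √((12)² + (5)²) = √169 = 13
|P_7P_1| = √((8)² + (-15)²) = √289 = 17
Perimeter = 41 + 29 + 15 + 12 + 11 + 13 + 17 = 138.

138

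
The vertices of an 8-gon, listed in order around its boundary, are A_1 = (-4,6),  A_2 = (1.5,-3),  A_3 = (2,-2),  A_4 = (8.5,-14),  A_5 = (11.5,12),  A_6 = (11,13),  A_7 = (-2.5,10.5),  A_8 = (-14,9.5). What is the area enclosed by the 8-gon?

Apply the shoelace formula: 2A = Σ (x_i·y_{i+1} − x_{i+1}·y_i), indices taken mod 8.
Σ = (3) + (3) + (-11) + (263) + (17.5) + (148) + (123.25) + (-46) = 500.75
Area = |Σ|/2 = 250.375.

250.375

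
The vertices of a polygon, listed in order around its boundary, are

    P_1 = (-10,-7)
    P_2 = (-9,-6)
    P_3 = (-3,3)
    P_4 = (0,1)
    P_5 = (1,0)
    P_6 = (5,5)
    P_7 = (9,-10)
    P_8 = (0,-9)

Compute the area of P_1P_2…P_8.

156.5

Cross-terms: -3, -45, -3, -1, 5, -95, -81, -90  ⇒  Σ = -313
Area = |Σ|/2 = 156.5.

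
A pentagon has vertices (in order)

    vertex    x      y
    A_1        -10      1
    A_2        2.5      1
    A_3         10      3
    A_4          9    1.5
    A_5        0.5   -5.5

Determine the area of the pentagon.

Apply the surveyor's formula: 2A = Σ (x_i·y_{i+1} − x_{i+1}·y_i), indices taken mod 5.
Σ = (-12.5) + (-2.5) + (-12) + (-50.25) + (-54.5) = -131.75
Area = |Σ|/2 = 65.875.

65.875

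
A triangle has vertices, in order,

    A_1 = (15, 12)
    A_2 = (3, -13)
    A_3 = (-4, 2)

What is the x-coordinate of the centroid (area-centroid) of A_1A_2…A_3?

14/3

Apply the shoelace formula. First the cross-terms c_i = x_i·y_{i+1} − x_{i+1}·y_i:
  -231, -46, -78  ⇒  2A = -355, A = -177.5.
Then Σ (x_i + x_{i+1})·c_i = -4970, so x̄ = -4970 / (6·(-177.5)) = 14/3.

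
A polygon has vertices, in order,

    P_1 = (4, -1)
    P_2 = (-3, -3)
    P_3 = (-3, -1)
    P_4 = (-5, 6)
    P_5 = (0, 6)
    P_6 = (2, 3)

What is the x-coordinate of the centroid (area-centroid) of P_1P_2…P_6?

Apply the shoelace (surveyor's) formula. First the cross-terms c_i = x_i·y_{i+1} − x_{i+1}·y_i:
  -15, -6, -23, -30, -12, -14  ⇒  2A = -100, A = -50.
Then Σ (x_i + x_{i+1})·c_i = 247, so x̄ = 247 / (6·(-50)) = -247/300.

-247/300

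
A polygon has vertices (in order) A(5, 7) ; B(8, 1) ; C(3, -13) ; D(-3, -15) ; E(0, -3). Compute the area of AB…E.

109

Apply the shoelace (surveyor's) formula: 2A = Σ (x_i·y_{i+1} − x_{i+1}·y_i), indices taken mod 5.
Cross-terms: -51, -107, -84, 9, 15  ⇒  Σ = -218
Area = |Σ|/2 = 109.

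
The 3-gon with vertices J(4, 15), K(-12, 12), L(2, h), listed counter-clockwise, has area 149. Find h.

-4

The doubled signed area Σ (x_i y_{i+1} − x_{i+1} y_i) is linear in h.
With h=0 it equals 234; the coefficient of h is -16 (from the two edges through L).
So -16·h + 234 = 2·149 = 298 ⇒ h = -4.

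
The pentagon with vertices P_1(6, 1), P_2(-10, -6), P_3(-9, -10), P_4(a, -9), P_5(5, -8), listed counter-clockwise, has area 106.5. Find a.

The doubled signed area Σ (x_i y_{i+1} − x_{i+1} y_i) is linear in a.
With a=0 it equals 199; the coefficient of a is 2 (from the two edges through P_4).
So 2·a + 199 = 2·106.5 = 213 ⇒ a = 7.

7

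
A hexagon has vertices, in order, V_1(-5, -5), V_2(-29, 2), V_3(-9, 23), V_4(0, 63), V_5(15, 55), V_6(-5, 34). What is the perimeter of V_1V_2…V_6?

|V_1V_2| = √((-24)² + (7)²) = √625 = 25
|V_2V_3| = √((20)² + (21)²) = √841 = 29
|V_3V_4| = √((9)² + (40)²) = √1681 = 41
|V_4V_5| = √((15)² + (-8)²) = √289 = 17
|V_5V_6| = √((-20)² + (-21)²) = √841 = 29
|V_6V_1| = √((0)² + (-39)²) = √1521 = 39
Perimeter = 25 + 29 + 41 + 17 + 29 + 39 = 180.

180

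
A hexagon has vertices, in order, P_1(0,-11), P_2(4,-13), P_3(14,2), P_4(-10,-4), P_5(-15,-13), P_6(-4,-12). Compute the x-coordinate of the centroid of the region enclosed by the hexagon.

-151/220

Apply the shoelace formula. First the cross-terms c_i = x_i·y_{i+1} − x_{i+1}·y_i:
  44, 190, -36, 70, 128, 44  ⇒  2A = 440, A = 220.
Then Σ (x_i + x_{i+1})·c_i = -906, so x̄ = -906 / (6·220) = -151/220.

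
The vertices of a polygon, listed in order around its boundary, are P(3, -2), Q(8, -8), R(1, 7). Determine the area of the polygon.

16.5

Σ = (-8) + (64) + (-23) = 33
Area = |Σ|/2 = 16.5.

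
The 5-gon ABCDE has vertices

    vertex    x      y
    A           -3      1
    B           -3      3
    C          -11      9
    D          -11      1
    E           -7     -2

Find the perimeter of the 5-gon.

|AB| = √((0)² + (2)²) = √4 = 2
|BC| = √((-8)² + (6)²) = √100 = 10
|CD| = √((0)² + (-8)²) = √64 = 8
|DE| = √((4)² + (-3)²) = √25 = 5
|EA| = √((4)² + (3)²) = √25 = 5
Perimeter = 2 + 10 + 8 + 5 + 5 = 30.

30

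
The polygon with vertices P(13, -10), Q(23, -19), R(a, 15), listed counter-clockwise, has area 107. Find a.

Write out the shoelace sum; only the two edges meeting at R involve a:
2·Area = [(23·15 − a·(-19)) + (a·(-10) − 13·15)] + -17
       = 9·a + 133 = 214
⇒ a = 9.

9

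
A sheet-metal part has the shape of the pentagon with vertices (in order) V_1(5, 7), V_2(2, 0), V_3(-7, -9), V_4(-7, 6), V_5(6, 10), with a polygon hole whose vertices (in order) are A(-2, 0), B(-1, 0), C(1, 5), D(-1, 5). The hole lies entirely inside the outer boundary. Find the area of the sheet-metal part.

Outer boundary:
Σ = (-14) + (-18) + (-105) + (-106) + (-8) = -251
Area = |Σ|/2 = 125.5.
Hole:
Σ = (0) + (-5) + (10) + (10) = 15
Area = |Σ|/2 = 7.5.
Net area = 125.5 − 7.5 = 118.

118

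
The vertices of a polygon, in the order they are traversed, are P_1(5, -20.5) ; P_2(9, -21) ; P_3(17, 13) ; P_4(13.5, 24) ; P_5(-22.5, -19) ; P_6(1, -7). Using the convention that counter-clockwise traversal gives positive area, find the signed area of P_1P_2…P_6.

630.25

Σ = (79.5) + (474) + (232.5) + (283.5) + (176.5) + (14.5) = 1260.5
Signed area = Σ/2 = 630.25 (positive ⇒ counter-clockwise traversal).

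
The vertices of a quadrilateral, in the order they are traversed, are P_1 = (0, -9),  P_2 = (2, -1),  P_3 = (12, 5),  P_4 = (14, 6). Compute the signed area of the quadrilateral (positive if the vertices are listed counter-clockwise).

Apply the surveyor's formula: 2A = Σ (x_i·y_{i+1} − x_{i+1}·y_i), indices taken mod 4.
Σ = (18) + (22) + (2) + (-126) = -84
Signed area = Σ/2 = -42 (negative ⇒ clockwise traversal).

-42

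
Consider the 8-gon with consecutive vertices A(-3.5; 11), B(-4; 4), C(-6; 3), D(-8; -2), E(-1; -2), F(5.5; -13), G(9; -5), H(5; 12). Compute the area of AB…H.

217.75

Apply the surveyor's formula: 2A = Σ (x_i·y_{i+1} − x_{i+1}·y_i), indices taken mod 8.
Σ = (30) + (12) + (36) + (14) + (24) + (89.5) + (133) + (97) = 435.5
Area = |Σ|/2 = 217.75.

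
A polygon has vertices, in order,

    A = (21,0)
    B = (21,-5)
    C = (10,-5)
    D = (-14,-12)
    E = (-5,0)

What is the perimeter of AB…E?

|AB| = √((0)² + (-5)²) = √25 = 5
|BC| = √((-11)² + (0)²) = √121 = 11
|CD| = √((-24)² + (-7)²) = √625 = 25
|DE| = √((9)² + (12)²) = √225 = 15
|EA| = √((26)² + (0)²) = √676 = 26
Perimeter = 5 + 11 + 25 + 15 + 26 = 82.

82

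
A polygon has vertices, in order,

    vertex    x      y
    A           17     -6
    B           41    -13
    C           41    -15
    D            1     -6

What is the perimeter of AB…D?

84

|AB| = √((24)² + (-7)²) = √625 = 25
|BC| = √((0)² + (-2)²) = √4 = 2
|CD| = √((-40)² + (9)²) = √1681 = 41
|DA| = √((16)² + (0)²) = √256 = 16
Perimeter = 25 + 2 + 41 + 16 = 84.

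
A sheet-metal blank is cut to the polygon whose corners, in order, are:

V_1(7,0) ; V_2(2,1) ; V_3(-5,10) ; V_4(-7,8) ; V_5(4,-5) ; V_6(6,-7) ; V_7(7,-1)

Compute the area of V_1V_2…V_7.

Apply the shoelace (surveyor's) formula: 2A = Σ (x_i·y_{i+1} − x_{i+1}·y_i), indices taken mod 7.
V_1→V_2: (7)(1) − (2)(0) = 7
V_2→V_3: (2)(10) − (-5)(1) = 25
V_3→V_4: (-5)(8) − (-7)(10) = 30
V_4→V_5: (-7)(-5) − (4)(8) = 3
V_5→V_6: (4)(-7) − (6)(-5) = 2
V_6→V_7: (6)(-1) − (7)(-7) = 43
V_7→V_1: (7)(0) − (7)(-1) = 7
Σ = 117
Area = |Σ|/2 = 58.5.

58.5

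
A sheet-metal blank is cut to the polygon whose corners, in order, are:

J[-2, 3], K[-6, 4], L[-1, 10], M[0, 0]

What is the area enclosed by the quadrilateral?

23

Apply the surveyor's formula: 2A = Σ (x_i·y_{i+1} − x_{i+1}·y_i), indices taken mod 4.
Cross-terms: 10, -56, 0, 0  ⇒  Σ = -46
Area = |Σ|/2 = 23.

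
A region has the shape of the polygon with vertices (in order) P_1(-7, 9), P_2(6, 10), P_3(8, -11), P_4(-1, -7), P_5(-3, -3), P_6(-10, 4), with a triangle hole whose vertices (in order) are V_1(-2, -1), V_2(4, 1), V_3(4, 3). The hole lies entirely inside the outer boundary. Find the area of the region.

223.5

Outer boundary:
Cross-terms: -124, -146, -67, -18, -42, -62  ⇒  Σ = -459
Area = |Σ|/2 = 229.5.
Hole:
Apply Gauss's area formula: 2A = Σ (x_i·y_{i+1} − x_{i+1}·y_i), indices taken mod 3.
Σ = (2) + (8) + (2) = 12
Area = |Σ|/2 = 6.
Net area = 229.5 − 6 = 223.5.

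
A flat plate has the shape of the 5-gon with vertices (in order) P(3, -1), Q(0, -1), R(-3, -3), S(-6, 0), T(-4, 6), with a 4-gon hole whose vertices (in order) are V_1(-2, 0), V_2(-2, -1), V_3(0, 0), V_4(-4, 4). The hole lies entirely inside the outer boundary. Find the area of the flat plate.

Outer boundary:
P→Q: (3)(-1) − (0)(-1) = -3
Q→R: (0)(-3) − (-3)(-1) = -3
R→S: (-3)(0) − (-6)(-3) = -18
S→T: (-6)(6) − (-4)(0) = -36
T→P: (-4)(-1) − (3)(6) = -14
Σ = -74
Area = |Σ|/2 = 37.
Hole:
Σ = (2) + (0) + (0) + (8) = 10
Area = |Σ|/2 = 5.
Net area = 37 − 5 = 32.

32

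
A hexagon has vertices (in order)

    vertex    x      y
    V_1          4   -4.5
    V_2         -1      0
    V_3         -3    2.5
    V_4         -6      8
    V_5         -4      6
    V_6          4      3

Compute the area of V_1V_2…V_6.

Apply the shoelace (surveyor's) formula: 2A = Σ (x_i·y_{i+1} − x_{i+1}·y_i), indices taken mod 6.
Σ = (-4.5) + (-2.5) + (-9) + (-4) + (-36) + (-30) = -86
Area = |Σ|/2 = 43.

43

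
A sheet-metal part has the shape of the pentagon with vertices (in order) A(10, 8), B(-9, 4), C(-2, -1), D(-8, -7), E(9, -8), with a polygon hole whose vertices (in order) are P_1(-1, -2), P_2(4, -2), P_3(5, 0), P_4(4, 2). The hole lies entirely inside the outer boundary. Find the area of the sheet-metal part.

195

Outer boundary:
Σ = (112) + (17) + (6) + (127) + (152) = 414
Area = |Σ|/2 = 207.
Hole:
Apply Gauss's area formula: 2A = Σ (x_i·y_{i+1} − x_{i+1}·y_i), indices taken mod 4.
Σ = (10) + (10) + (10) + (-6) = 24
Area = |Σ|/2 = 12.
Net area = 207 − 12 = 195.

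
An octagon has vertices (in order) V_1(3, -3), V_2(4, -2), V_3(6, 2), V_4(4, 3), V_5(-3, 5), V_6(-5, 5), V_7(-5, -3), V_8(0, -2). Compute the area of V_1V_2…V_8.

Cross-terms: 6, 20, 10, 29, 10, 40, 10, 6  ⇒  Σ = 131
Area = |Σ|/2 = 65.5.

65.5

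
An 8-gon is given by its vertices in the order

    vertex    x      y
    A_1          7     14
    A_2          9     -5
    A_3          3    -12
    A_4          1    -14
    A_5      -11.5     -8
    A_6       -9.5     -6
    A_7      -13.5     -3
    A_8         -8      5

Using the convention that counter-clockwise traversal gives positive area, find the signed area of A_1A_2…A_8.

Apply Gauss's area formula: 2A = Σ (x_i·y_{i+1} − x_{i+1}·y_i), indices taken mod 8.
Σ = (-161) + (-93) + (-30) + (-169) + (-7) + (-52.5) + (-91.5) + (-147) = -751
Signed area = Σ/2 = -375.5 (negative ⇒ clockwise traversal).

-375.5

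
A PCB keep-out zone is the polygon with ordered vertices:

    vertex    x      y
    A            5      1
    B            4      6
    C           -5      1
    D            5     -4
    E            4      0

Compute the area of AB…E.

47.5

A→B: (5)(6) − (4)(1) = 26
B→C: (4)(1) − (-5)(6) = 34
C→D: (-5)(-4) − (5)(1) = 15
D→E: (5)(0) − (4)(-4) = 16
E→A: (4)(1) − (5)(0) = 4
Σ = 95
Area = |Σ|/2 = 47.5.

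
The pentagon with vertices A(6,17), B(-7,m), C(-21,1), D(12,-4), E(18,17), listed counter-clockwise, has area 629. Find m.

22

Write out the shoelace sum; only the two edges meeting at B involve m:
2·Area = [(6·m − (-7)·17) + ((-7)·1 − (-21)·m)] + 552
       = 27·m + 664 = 1258
⇒ m = 22.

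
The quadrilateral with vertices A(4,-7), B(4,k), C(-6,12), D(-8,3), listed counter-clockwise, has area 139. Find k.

Write out the shoelace sum; only the two edges meeting at B involve k:
2·Area = [(4·k − 4·(-7)) + (4·12 − (-6)·k)] + 122
       = 10·k + 198 = 278
⇒ k = 8.

8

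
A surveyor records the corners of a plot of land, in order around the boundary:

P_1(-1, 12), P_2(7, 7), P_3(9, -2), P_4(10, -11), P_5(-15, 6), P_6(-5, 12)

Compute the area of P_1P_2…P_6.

275

Apply the shoelace formula: 2A = Σ (x_i·y_{i+1} − x_{i+1}·y_i), indices taken mod 6.
Cross-terms: -91, -77, -79, -105, -150, -48  ⇒  Σ = -550
Area = |Σ|/2 = 275.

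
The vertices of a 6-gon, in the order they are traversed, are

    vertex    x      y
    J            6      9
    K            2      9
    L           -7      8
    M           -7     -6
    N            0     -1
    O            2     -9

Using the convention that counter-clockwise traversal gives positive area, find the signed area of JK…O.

147

Apply the shoelace formula: 2A = Σ (x_i·y_{i+1} − x_{i+1}·y_i), indices taken mod 6.
Cross-terms: 36, 79, 98, 7, 2, 72  ⇒  Σ = 294
Signed area = Σ/2 = 147 (positive ⇒ counter-clockwise traversal).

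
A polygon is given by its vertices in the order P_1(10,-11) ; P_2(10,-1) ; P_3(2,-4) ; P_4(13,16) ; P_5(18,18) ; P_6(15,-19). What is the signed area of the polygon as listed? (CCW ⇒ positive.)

Apply Gauss's area formula: 2A = Σ (x_i·y_{i+1} − x_{i+1}·y_i), indices taken mod 6.
Cross-terms: 100, -38, 84, -54, -612, 25  ⇒  Σ = -495
Signed area = Σ/2 = -247.5 (negative ⇒ clockwise traversal).

-247.5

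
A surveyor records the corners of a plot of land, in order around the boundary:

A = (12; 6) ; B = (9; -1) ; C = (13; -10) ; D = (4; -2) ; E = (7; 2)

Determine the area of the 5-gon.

44.5

Cross-terms: -66, -77, 14, 22, 18  ⇒  Σ = -89
Area = |Σ|/2 = 44.5.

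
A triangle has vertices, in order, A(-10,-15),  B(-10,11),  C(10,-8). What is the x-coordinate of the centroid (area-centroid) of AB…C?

-10/3

Apply the surveyor's formula. First the cross-terms c_i = x_i·y_{i+1} − x_{i+1}·y_i:
  -260, -30, -230  ⇒  2A = -520, A = -260.
Then Σ (x_i + x_{i+1})·c_i = 5200, so x̄ = 5200 / (6·(-260)) = -10/3.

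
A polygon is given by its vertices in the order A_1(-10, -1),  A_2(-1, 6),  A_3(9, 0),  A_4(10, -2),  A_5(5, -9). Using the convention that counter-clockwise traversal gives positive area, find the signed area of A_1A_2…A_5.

-154

Σ = (-61) + (-54) + (-18) + (-80) + (-95) = -308
Signed area = Σ/2 = -154 (negative ⇒ clockwise traversal).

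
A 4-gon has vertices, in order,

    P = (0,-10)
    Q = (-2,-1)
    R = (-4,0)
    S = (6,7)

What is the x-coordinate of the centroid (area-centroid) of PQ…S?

Apply the shoelace formula. First the cross-terms c_i = x_i·y_{i+1} − x_{i+1}·y_i:
  -20, -4, -28, -60  ⇒  2A = -112, A = -56.
Then Σ (x_i + x_{i+1})·c_i = -352, so x̄ = -352 / (6·(-56)) = 22/21.

22/21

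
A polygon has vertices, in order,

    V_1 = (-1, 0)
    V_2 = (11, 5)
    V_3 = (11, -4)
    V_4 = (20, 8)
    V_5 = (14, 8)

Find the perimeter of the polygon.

60

|V_1V_2| = √((12)² + (5)²) = √169 = 13
|V_2V_3| = √((0)² + (-9)²) = √81 = 9
|V_3V_4| = √((9)² + (12)²) = √225 = 15
|V_4V_5| = √((-6)² + (0)²) = √36 = 6
|V_5V_1| = √((-15)² + (-8)²) = √289 = 17
Perimeter = 13 + 9 + 15 + 6 + 17 = 60.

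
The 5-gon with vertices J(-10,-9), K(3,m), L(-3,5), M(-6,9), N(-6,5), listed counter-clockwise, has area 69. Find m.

5

The doubled signed area Σ (x_i y_{i+1} − x_{i+1} y_i) is linear in m.
With m=0 it equals 173; the coefficient of m is -7 (from the two edges through K).
So -7·m + 173 = 2·69 = 138 ⇒ m = 5.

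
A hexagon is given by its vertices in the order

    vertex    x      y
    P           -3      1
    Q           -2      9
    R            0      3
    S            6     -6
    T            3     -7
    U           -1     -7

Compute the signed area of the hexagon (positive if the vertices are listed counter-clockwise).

-61.5

Apply Gauss's area formula: 2A = Σ (x_i·y_{i+1} − x_{i+1}·y_i), indices taken mod 6.
P→Q: (-3)(9) − (-2)(1) = -25
Q→R: (-2)(3) − (0)(9) = -6
R→S: (0)(-6) − (6)(3) = -18
S→T: (6)(-7) − (3)(-6) = -24
T→U: (3)(-7) − (-1)(-7) = -28
U→P: (-1)(1) − (-3)(-7) = -22
Σ = -123
Signed area = Σ/2 = -61.5 (negative ⇒ clockwise traversal).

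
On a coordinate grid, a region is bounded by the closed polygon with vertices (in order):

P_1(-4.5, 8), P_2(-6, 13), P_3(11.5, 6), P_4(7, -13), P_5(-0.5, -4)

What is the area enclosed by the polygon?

Σ = (-10.5) + (-185.5) + (-191.5) + (-34.5) + (-22) = -444
Area = |Σ|/2 = 222.

222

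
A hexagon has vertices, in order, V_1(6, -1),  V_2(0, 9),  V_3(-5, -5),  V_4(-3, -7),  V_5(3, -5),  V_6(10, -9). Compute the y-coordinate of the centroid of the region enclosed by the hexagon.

Apply the surveyor's formula. First the cross-terms c_i = x_i·y_{i+1} − x_{i+1}·y_i:
  54, 45, 20, 36, 23, 44  ⇒  2A = 222, A = 111.
Then Σ (y_i + y_{i+1})·c_i = -822, so ȳ = -822 / (6·111) = -137/111.

-137/111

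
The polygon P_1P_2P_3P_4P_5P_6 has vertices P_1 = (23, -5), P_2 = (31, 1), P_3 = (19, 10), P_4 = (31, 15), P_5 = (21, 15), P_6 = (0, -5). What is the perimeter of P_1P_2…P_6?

100

|P_1P_2| = √((8)² + (6)²) = √100 = 10
|P_2P_3| = √((-12)² + (9)²) = √225 = 15
|P_3P_4| = √((12)² + (5)²) = √169 = 13
|P_4P_5| = √((-10)² + (0)²) = √100 = 10
|P_5P_6| = √((-21)² + (-20)²) = √841 = 29
|P_6P_1| = √((23)² + (0)²) = √529 = 23
Perimeter = 10 + 15 + 13 + 10 + 29 + 23 = 100.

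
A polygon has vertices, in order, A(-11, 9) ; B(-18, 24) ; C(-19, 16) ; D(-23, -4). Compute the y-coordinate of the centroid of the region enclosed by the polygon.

1061/111

Apply Gauss's area formula. First the cross-terms c_i = x_i·y_{i+1} − x_{i+1}·y_i:
  -102, 168, 444, -251  ⇒  2A = 259, A = 129.5.
Then Σ (y_i + y_{i+1})·c_i = 7427, so ȳ = 7427 / (6·129.5) = 1061/111.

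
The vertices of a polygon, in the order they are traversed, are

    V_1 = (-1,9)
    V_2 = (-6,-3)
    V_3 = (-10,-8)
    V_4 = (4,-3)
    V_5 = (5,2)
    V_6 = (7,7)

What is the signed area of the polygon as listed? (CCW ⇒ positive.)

Cross-terms: 57, 18, 62, 23, 21, 70  ⇒  Σ = 251
Signed area = Σ/2 = 125.5 (positive ⇒ counter-clockwise traversal).

125.5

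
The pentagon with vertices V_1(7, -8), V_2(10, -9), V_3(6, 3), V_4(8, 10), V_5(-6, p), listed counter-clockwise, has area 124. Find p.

3

Write out the shoelace sum; only the two edges meeting at V_5 involve p:
2·Area = [(8·p − (-6)·10) + ((-6)·(-8) − 7·p)] + 137
       = 1·p + 245 = 248
⇒ p = 3.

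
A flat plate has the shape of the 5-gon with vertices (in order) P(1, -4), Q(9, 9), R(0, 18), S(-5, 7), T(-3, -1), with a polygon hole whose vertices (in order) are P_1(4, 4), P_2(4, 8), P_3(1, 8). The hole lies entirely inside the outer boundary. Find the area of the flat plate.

162

Outer boundary:
Apply the surveyor's formula: 2A = Σ (x_i·y_{i+1} − x_{i+1}·y_i), indices taken mod 5.
Σ = (45) + (162) + (90) + (26) + (13) = 336
Area = |Σ|/2 = 168.
Hole:
Apply the shoelace (surveyor's) formula: 2A = Σ (x_i·y_{i+1} − x_{i+1}·y_i), indices taken mod 3.
P_1→P_2: (4)(8) − (4)(4) = 16
P_2→P_3: (4)(8) − (1)(8) = 24
P_3→P_1: (1)(4) − (4)(8) = -28
Σ = 12
Area = |Σ|/2 = 6.
Net area = 168 − 6 = 162.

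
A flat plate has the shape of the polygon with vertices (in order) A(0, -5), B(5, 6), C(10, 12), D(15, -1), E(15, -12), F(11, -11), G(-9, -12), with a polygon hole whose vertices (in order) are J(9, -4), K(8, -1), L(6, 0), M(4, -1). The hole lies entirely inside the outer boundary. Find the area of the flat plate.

Outer boundary:
Cross-terms: 25, 0, -190, -165, -33, -231, 45  ⇒  Σ = -549
Area = |Σ|/2 = 274.5.
Hole:
Apply Gauss's area formula: 2A = Σ (x_i·y_{i+1} − x_{i+1}·y_i), indices taken mod 4.
J→K: (9)(-1) − (8)(-4) = 23
K→L: (8)(0) − (6)(-1) = 6
L→M: (6)(-1) − (4)(0) = -6
M→J: (4)(-4) − (9)(-1) = -7
Σ = 16
Area = |Σ|/2 = 8.
Net area = 274.5 − 8 = 266.5.

266.5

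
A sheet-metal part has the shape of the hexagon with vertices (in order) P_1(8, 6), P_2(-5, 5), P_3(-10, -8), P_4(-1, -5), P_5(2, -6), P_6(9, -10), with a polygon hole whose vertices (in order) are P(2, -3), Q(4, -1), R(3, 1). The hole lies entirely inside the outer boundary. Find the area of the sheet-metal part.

Outer boundary:
P_1→P_2: (8)(5) − (-5)(6) = 70
P_2→P_3: (-5)(-8) − (-10)(5) = 90
P_3→P_4: (-10)(-5) − (-1)(-8) = 42
P_4→P_5: (-1)(-6) − (2)(-5) = 16
P_5→P_6: (2)(-10) − (9)(-6) = 34
P_6→P_1: (9)(6) − (8)(-10) = 134
Σ = 386
Area = |Σ|/2 = 193.
Hole:
Apply the surveyor's formula: 2A = Σ (x_i·y_{i+1} − x_{i+1}·y_i), indices taken mod 3.
Σ = (10) + (7) + (-11) = 6
Area = |Σ|/2 = 3.
Net area = 193 − 3 = 190.

190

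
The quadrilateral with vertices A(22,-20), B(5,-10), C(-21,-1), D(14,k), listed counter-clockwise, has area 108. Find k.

Write out the shoelace sum; only the two edges meeting at D involve k:
2·Area = [((-21)·k − 14·(-1)) + (14·(-20) − 22·k)] + -335
       = -43·k + -601 = 216
⇒ k = -19.

-19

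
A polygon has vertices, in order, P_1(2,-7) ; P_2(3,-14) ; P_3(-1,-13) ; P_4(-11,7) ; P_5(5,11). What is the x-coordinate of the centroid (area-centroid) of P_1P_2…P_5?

Apply the surveyor's formula. First the cross-terms c_i = x_i·y_{i+1} − x_{i+1}·y_i:
  -7, -53, -150, -156, -57  ⇒  2A = -423, A = -211.5.
Then Σ (x_i + x_{i+1})·c_i = 2196, so x̄ = 2196 / (6·(-211.5)) = -244/141.

-244/141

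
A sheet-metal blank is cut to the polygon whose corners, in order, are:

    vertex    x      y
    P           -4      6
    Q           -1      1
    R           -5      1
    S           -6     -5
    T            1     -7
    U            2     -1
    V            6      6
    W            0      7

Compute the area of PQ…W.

92.5

Cross-terms: 2, 4, 31, 47, 13, 18, 42, 28  ⇒  Σ = 185
Area = |Σ|/2 = 92.5.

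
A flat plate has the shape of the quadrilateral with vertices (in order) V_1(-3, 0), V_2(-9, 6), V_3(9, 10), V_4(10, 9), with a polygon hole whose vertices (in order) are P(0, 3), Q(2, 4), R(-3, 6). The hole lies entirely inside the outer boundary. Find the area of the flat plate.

72.5

Outer boundary:
Apply the shoelace formula: 2A = Σ (x_i·y_{i+1} − x_{i+1}·y_i), indices taken mod 4.
V_1→V_2: (-3)(6) − (-9)(0) = -18
V_2→V_3: (-9)(10) − (9)(6) = -144
V_3→V_4: (9)(9) − (10)(10) = -19
V_4→V_1: (10)(0) − (-3)(9) = 27
Σ = -154
Area = |Σ|/2 = 77.
Hole:
Apply the shoelace (surveyor's) formula: 2A = Σ (x_i·y_{i+1} − x_{i+1}·y_i), indices taken mod 3.
Σ = (-6) + (24) + (-9) = 9
Area = |Σ|/2 = 4.5.
Net area = 77 − 4.5 = 72.5.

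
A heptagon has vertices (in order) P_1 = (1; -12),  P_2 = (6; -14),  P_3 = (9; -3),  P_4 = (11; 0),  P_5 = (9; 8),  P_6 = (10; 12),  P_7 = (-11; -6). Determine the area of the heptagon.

262.5

Apply the shoelace formula: 2A = Σ (x_i·y_{i+1} − x_{i+1}·y_i), indices taken mod 7.
P_1→P_2: (1)(-14) − (6)(-12) = 58
P_2→P_3: (6)(-3) − (9)(-14) = 108
P_3→P_4: (9)(0) − (11)(-3) = 33
P_4→P_5: (11)(8) − (9)(0) = 88
P_5→P_6: (9)(12) − (10)(8) = 28
P_6→P_7: (10)(-6) − (-11)(12) = 72
P_7→P_1: (-11)(-12) − (1)(-6) = 138
Σ = 525
Area = |Σ|/2 = 262.5.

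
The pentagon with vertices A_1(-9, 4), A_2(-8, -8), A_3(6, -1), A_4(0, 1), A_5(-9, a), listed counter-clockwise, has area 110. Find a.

9

The doubled signed area Σ (x_i y_{i+1} − x_{i+1} y_i) is linear in a.
With a=0 it equals 139; the coefficient of a is 9 (from the two edges through A_5).
So 9·a + 139 = 2·110 = 220 ⇒ a = 9.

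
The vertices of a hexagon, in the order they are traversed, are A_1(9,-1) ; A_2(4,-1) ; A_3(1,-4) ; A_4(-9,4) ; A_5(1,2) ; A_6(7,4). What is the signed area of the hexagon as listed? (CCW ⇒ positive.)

-63.5

Apply Gauss's area formula: 2A = Σ (x_i·y_{i+1} − x_{i+1}·y_i), indices taken mod 6.
Σ = (-5) + (-15) + (-32) + (-22) + (-10) + (-43) = -127
Signed area = Σ/2 = -63.5 (negative ⇒ clockwise traversal).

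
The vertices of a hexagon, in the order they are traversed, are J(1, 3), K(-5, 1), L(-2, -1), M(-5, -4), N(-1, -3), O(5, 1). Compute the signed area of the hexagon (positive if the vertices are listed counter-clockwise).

32.5

J→K: (1)(1) − (-5)(3) = 16
K→L: (-5)(-1) − (-2)(1) = 7
L→M: (-2)(-4) − (-5)(-1) = 3
M→N: (-5)(-3) − (-1)(-4) = 11
N→O: (-1)(1) − (5)(-3) = 14
O→J: (5)(3) − (1)(1) = 14
Σ = 65
Signed area = Σ/2 = 32.5 (positive ⇒ counter-clockwise traversal).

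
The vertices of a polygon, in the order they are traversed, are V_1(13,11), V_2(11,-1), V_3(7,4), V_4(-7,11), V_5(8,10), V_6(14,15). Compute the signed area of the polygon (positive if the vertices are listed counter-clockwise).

-98.5

V_1→V_2: (13)(-1) − (11)(11) = -134
V_2→V_3: (11)(4) − (7)(-1) = 51
V_3→V_4: (7)(11) − (-7)(4) = 105
V_4→V_5: (-7)(10) − (8)(11) = -158
V_5→V_6: (8)(15) − (14)(10) = -20
V_6→V_1: (14)(11) − (13)(15) = -41
Σ = -197
Signed area = Σ/2 = -98.5 (negative ⇒ clockwise traversal).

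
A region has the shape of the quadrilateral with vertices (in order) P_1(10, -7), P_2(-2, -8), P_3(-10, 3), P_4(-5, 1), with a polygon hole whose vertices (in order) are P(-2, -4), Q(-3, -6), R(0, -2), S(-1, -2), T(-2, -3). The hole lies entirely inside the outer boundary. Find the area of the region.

72.5

Outer boundary:
P_1→P_2: (10)(-8) − (-2)(-7) = -94
P_2→P_3: (-2)(3) − (-10)(-8) = -86
P_3→P_4: (-10)(1) − (-5)(3) = 5
P_4→P_1: (-5)(-7) − (10)(1) = 25
Σ = -150
Area = |Σ|/2 = 75.
Hole:
P→Q: (-2)(-6) − (-3)(-4) = 0
Q→R: (-3)(-2) − (0)(-6) = 6
R→S: (0)(-2) − (-1)(-2) = -2
S→T: (-1)(-3) − (-2)(-2) = -1
T→P: (-2)(-4) − (-2)(-3) = 2
Σ = 5
Area = |Σ|/2 = 2.5.
Net area = 75 − 2.5 = 72.5.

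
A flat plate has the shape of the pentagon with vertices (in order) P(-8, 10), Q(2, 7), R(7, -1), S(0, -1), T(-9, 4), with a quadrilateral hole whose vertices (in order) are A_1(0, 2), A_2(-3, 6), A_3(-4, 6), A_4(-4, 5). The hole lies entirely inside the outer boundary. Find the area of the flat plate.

96.5

Outer boundary:
Apply the surveyor's formula: 2A = Σ (x_i·y_{i+1} − x_{i+1}·y_i), indices taken mod 5.
Σ = (-76) + (-51) + (-7) + (-9) + (-58) = -201
Area = |Σ|/2 = 100.5.
Hole:
Cross-terms: 6, 6, 4, -8  ⇒  Σ = 8
Area = |Σ|/2 = 4.
Net area = 100.5 − 4 = 96.5.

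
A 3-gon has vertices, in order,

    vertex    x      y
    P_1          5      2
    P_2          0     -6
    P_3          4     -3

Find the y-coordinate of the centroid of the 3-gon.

Apply Gauss's area formula. First the cross-terms c_i = x_i·y_{i+1} − x_{i+1}·y_i:
  -30, 24, 23  ⇒  2A = 17, A = 8.5.
Then Σ (y_i + y_{i+1})·c_i = -119, so ȳ = -119 / (6·8.5) = -7/3.

-7/3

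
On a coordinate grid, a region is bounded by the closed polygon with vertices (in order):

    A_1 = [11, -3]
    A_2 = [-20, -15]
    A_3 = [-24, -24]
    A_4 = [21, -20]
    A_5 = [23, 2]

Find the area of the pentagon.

Apply the shoelace (surveyor's) formula: 2A = Σ (x_i·y_{i+1} − x_{i+1}·y_i), indices taken mod 5.
Cross-terms: -225, 120, 984, 502, -91  ⇒  Σ = 1290
Area = |Σ|/2 = 645.

645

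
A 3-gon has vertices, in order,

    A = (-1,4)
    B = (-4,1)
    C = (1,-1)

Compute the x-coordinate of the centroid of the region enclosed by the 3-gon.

Apply the shoelace (surveyor's) formula. First the cross-terms c_i = x_i·y_{i+1} − x_{i+1}·y_i:
  15, 3, 3  ⇒  2A = 21, A = 10.5.
Then Σ (x_i + x_{i+1})·c_i = -84, so x̄ = -84 / (6·10.5) = -4/3.

-4/3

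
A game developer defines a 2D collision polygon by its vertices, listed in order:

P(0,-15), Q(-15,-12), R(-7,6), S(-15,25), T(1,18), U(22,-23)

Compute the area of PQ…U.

764

Apply the surveyor's formula: 2A = Σ (x_i·y_{i+1} − x_{i+1}·y_i), indices taken mod 6.
Cross-terms: -225, -174, -85, -295, -419, -330  ⇒  Σ = -1528
Area = |Σ|/2 = 764.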